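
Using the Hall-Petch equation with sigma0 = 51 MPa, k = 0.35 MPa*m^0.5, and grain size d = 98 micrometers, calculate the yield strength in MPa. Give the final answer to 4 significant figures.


sigma_y = sigma0 + k / sqrt(d)
d = 98 um = 9.8e-05 m
sigma_y = 51 + 0.35 / sqrt(9.8e-05)
sigma_y = 86.36 MPa


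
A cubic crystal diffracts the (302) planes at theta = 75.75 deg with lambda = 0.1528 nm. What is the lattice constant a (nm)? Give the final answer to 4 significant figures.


d = lambda / (2*sin(theta))
d = 0.1528 / (2*sin(75.75 deg))
d = 0.0788254 nm
a = d * sqrt(h^2+k^2+l^2) = 0.0788254 * sqrt(13)
a = 0.2842 nm


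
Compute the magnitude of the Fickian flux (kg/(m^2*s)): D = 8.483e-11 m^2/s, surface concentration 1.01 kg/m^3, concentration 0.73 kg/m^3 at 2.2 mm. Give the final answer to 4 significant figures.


J = -D * (dC/dx) = D * (C1 - C2) / dx
J = 8.483e-11 * (1.01 - 0.73) / 2.2e-03
J = 1.08e-08 kg/(m^2*s)


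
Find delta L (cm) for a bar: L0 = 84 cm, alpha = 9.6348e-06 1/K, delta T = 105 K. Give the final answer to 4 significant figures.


dL = L0 * alpha * dT
dL = 84 * 9.6348e-06 * 105
dL = 0.08498 cm


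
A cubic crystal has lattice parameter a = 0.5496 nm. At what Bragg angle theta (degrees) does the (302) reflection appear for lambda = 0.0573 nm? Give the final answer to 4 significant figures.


d = a / sqrt(h^2+k^2+l^2)
d = 0.5496 / sqrt(13) = 0.152432 nm
lambda = 2*d*sin(theta)  =>  sin(theta) = lambda / (2*d)
sin(theta) = 0.0573 / (2 * 0.152432) = 0.187953
theta = 10.83 deg


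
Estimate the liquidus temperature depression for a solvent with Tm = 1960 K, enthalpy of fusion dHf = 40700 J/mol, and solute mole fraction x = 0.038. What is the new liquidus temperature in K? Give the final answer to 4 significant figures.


dT = R*Tm^2*x / dHf
dT = 8.314 * 1960^2 * 0.038 / 40700
dT = 29.8203 K
T_new = 1960 - 29.8203 = 1930 K


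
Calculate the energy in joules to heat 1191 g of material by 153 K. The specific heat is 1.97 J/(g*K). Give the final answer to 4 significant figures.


Q = m * cp * dT
Q = 1191 * 1.97 * 153
Q = 359000 J


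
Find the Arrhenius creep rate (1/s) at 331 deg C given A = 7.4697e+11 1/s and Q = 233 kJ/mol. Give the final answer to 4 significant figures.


rate = A * exp(-Q / (R*T))
T = 331 + 273.15 = 604.15 K
rate = 7.4697e+11 * exp(-233e3 / (8.314 * 604.15))
rate = 5.339e-09 1/s


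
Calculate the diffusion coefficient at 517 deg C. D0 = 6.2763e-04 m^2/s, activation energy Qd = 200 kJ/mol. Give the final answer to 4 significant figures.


D = D0 * exp(-Qd / (R*T))
T = 790.15 K
D = 6.2763e-04 * exp(-200e3 / (8.314 * 790.15))
D = 3.765e-17 m^2/s


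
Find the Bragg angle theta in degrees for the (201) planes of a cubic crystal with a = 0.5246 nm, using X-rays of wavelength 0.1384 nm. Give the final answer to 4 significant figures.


d = a / sqrt(h^2+k^2+l^2)
d = 0.5246 / sqrt(5) = 0.234608 nm
lambda = 2*d*sin(theta)  =>  sin(theta) = lambda / (2*d)
sin(theta) = 0.1384 / (2 * 0.234608) = 0.29496
theta = 17.16 deg


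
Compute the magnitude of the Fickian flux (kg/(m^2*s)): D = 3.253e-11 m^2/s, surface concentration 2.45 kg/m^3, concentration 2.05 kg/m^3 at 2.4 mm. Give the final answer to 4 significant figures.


J = -D * (dC/dx) = D * (C1 - C2) / dx
J = 3.253e-11 * (2.45 - 2.05) / 2.4e-03
J = 5.422e-09 kg/(m^2*s)


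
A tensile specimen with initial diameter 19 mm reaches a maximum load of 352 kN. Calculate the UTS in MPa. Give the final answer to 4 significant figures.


A0 = pi*(d/2)^2 = pi*(19/2)^2 = 283.529 mm^2
UTS = F_max / A0 = 352*1000 / 283.529
UTS = 1241 MPa


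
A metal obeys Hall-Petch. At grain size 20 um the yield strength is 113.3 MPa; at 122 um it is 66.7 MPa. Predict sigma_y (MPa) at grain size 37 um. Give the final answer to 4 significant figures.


sigma_y = sigma0 + k / sqrt(d)
1/sqrt(d1) = 1/sqrt(2e-05) = 223.607;  1/sqrt(d2) = 90.5357
k = (sigma1 - sigma2) / (1/sqrt(d1) - 1/sqrt(d2)) = (113.3 - 66.7) / (223.607 - 90.5357) = 0.350189 MPa*m^0.5
sigma0 = sigma1 - k/sqrt(d1) = 113.3 - 0.350189*223.607 = 34.9954 MPa
sigma_y(d3) = 34.9954 + 0.350189 / sqrt(3.7e-05) = 92.57 MPa


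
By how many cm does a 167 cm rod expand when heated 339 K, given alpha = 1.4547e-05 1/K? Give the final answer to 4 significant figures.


dL = L0 * alpha * dT
dL = 167 * 1.4547e-05 * 339
dL = 0.8235 cm


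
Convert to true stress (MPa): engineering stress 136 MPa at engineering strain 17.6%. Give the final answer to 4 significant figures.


sigma_true = sigma_eng * (1 + epsilon_eng)
sigma_true = 136 * (1 + 0.176)
sigma_true = 159.9 MPa


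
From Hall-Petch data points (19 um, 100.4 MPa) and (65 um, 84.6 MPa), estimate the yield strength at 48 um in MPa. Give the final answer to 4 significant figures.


sigma_y = sigma0 + k / sqrt(d)
1/sqrt(d1) = 1/sqrt(1.9e-05) = 229.416;  1/sqrt(d2) = 124.035
k = (sigma1 - sigma2) / (1/sqrt(d1) - 1/sqrt(d2)) = (100.4 - 84.6) / (229.416 - 124.035) = 0.149932 MPa*m^0.5
sigma0 = sigma1 - k/sqrt(d1) = 100.4 - 0.149932*229.416 = 66.0032 MPa
sigma_y(d3) = 66.0032 + 0.149932 / sqrt(4.8e-05) = 87.64 MPa


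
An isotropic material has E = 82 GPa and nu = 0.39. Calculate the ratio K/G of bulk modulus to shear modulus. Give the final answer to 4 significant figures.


G = E / (2*(1+nu))
G = 82 / (2*(1+0.39)) = 29.4964 GPa
K = E / (3*(1-2*nu))
K = 82 / (3*(1-2*0.39)) = 124.242 GPa
K/G = 124.242 / 29.4964 = 4.212


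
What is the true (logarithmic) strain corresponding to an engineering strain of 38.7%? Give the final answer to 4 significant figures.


epsilon_true = ln(1 + epsilon_eng)
epsilon_true = ln(1 + 0.387)
epsilon_true = 0.3271


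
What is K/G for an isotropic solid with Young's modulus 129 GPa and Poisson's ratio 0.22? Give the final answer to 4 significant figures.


G = E / (2*(1+nu))
G = 129 / (2*(1+0.22)) = 52.8689 GPa
K = E / (3*(1-2*nu))
K = 129 / (3*(1-2*0.22)) = 76.7857 GPa
K/G = 76.7857 / 52.8689 = 1.452


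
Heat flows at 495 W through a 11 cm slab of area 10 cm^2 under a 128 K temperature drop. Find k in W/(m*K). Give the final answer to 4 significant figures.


k = Q*L / (A*dT)
L = 0.11 m, A = 1e-03 m^2
k = 495 * 0.11 / (1e-03 * 128)
k = 425.4 W/(m*K)


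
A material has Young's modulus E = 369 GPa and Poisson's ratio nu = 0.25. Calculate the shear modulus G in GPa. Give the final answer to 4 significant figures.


G = E / (2*(1+nu))
G = 369 / (2*(1+0.25))
G = 147.6 GPa


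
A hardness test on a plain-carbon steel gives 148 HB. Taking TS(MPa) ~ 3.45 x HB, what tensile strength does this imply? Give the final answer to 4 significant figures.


TS (MPa) = 3.45 * HB
TS = 3.45 * 148
TS = 510.6 MPa


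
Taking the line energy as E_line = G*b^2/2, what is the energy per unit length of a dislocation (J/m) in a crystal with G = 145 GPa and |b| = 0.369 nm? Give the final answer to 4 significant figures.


E = G*b^2/2
b = 0.369 nm = 3.69e-10 m
G = 145 GPa = 1.45e+11 Pa
E = 0.5 * 1.45e+11 * (3.69e-10)^2
E = 9.872e-09 J/m


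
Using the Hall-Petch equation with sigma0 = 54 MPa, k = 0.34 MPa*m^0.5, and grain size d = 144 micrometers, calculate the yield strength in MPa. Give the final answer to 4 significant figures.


sigma_y = sigma0 + k / sqrt(d)
d = 144 um = 1.44e-04 m
sigma_y = 54 + 0.34 / sqrt(1.44e-04)
sigma_y = 82.33 MPa


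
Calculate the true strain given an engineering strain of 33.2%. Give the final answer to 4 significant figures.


epsilon_true = ln(1 + epsilon_eng)
epsilon_true = ln(1 + 0.332)
epsilon_true = 0.2867


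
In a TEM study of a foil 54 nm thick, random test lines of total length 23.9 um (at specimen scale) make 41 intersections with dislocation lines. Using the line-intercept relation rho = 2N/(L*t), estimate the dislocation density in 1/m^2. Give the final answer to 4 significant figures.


rho = 2N / (L * t)
L = 23.9 um = 2.39e-05 m, t = 54 nm = 5.4e-08 m
rho = 2 * 41 / (2.39e-05 * 5.4e-08)
rho = 6.354e+13 1/m^2


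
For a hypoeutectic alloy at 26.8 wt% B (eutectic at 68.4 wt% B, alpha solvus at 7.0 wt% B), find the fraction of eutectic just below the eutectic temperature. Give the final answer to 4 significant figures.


f_primary = (C_e - C0) / (C_e - C_alpha_max)
f_primary = (68.4 - 26.8) / (68.4 - 7.0)
f_primary = 0.677524
f_eutectic = 1 - 0.677524 = 0.3225


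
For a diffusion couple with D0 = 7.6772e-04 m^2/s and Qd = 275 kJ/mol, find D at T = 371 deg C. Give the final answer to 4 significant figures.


D = D0 * exp(-Qd / (R*T))
T = 644.15 K
D = 7.6772e-04 * exp(-275e3 / (8.314 * 644.15))
D = 3.841e-26 m^2/s


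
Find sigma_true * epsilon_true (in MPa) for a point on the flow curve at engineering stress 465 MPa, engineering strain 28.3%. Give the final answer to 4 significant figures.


sigma_true = sigma_eng * (1 + epsilon_eng)
sigma_true = 465 * (1 + 0.283) = 596.595 MPa
epsilon_true = ln(1 + epsilon_eng)
epsilon_true = ln(1 + 0.283) = 0.249201
sigma_true * epsilon_true = 596.595 * 0.249201 = 148.7 MPa


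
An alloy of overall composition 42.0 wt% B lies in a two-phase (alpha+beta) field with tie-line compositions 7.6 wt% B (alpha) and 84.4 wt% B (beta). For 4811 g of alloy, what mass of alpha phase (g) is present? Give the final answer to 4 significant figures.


f_alpha = (C_beta - C0) / (C_beta - C_alpha)
f_alpha = (84.4 - 42.0) / (84.4 - 7.6) = 0.552083
m_alpha = f_alpha * m_total = 0.552083 * 4811 = 2656 g


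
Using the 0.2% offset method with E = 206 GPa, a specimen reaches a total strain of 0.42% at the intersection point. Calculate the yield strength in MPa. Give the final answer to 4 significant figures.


Offset strain = 0.002
Elastic strain at yield = total_strain - offset = 4.2e-03 - 0.002 = 2.2e-03
sigma_y = E * elastic_strain = 206000 * 2.2e-03
sigma_y = 453.2 MPa


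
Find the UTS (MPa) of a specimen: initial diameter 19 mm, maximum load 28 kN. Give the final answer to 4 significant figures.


A0 = pi*(d/2)^2 = pi*(19/2)^2 = 283.529 mm^2
UTS = F_max / A0 = 28*1000 / 283.529
UTS = 98.76 MPa


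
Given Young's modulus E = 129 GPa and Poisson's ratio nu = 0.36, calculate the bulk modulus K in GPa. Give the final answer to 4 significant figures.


K = E / (3*(1-2*nu))
K = 129 / (3*(1-2*0.36))
K = 153.6 GPa


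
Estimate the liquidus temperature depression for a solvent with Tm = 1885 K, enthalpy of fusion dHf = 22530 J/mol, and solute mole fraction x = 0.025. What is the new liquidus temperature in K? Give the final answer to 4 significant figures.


dT = R*Tm^2*x / dHf
dT = 8.314 * 1885^2 * 0.025 / 22530
dT = 32.7802 K
T_new = 1885 - 32.7802 = 1852 K


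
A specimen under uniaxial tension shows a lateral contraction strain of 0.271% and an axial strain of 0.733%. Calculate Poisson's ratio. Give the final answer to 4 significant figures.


nu = -epsilon_lat / epsilon_axial
Lateral strain is contraction (negative), so using magnitudes:
nu = 0.271 / 0.733
nu = 0.3697


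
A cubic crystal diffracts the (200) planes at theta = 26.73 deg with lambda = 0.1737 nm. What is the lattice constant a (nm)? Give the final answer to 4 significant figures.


d = lambda / (2*sin(theta))
d = 0.1737 / (2*sin(26.73 deg))
d = 0.193092 nm
a = d * sqrt(h^2+k^2+l^2) = 0.193092 * sqrt(4)
a = 0.3862 nm


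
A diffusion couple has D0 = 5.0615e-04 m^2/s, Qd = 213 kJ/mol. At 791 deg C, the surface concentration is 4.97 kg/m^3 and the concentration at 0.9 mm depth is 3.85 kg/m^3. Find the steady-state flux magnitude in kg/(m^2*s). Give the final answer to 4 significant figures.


Step 1: D = D0 * exp(-Qd/(R*T))
T = 791 + 273.15 = 1064.15 K
D = 5.0615e-04 * exp(-213e3 / (8.314 * 1064.15)) = 1.77267e-14 m^2/s
Step 2: J = D * (C1 - C2) / dx
J = 1.77267e-14 * (4.97 - 3.85) / 9e-04
J = 2.206e-11 kg/(m^2*s)


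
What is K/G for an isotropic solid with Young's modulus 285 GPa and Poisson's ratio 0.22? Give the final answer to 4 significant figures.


G = E / (2*(1+nu))
G = 285 / (2*(1+0.22)) = 116.803 GPa
K = E / (3*(1-2*nu))
K = 285 / (3*(1-2*0.22)) = 169.643 GPa
K/G = 169.643 / 116.803 = 1.452


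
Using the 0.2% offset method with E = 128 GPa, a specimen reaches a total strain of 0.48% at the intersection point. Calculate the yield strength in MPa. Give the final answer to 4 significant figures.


Offset strain = 0.002
Elastic strain at yield = total_strain - offset = 4.8e-03 - 0.002 = 2.8e-03
sigma_y = E * elastic_strain = 128000 * 2.8e-03
sigma_y = 358.4 MPa


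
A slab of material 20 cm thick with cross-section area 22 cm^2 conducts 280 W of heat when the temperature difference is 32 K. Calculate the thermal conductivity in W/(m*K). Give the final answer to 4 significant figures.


k = Q*L / (A*dT)
L = 0.2 m, A = 2.2e-03 m^2
k = 280 * 0.2 / (2.2e-03 * 32)
k = 795.5 W/(m*K)


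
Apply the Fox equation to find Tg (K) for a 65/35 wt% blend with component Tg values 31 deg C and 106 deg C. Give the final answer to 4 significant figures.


1/Tg = w1/Tg1 + w2/Tg2 (in Kelvin)
Tg1 = 304.15 K, Tg2 = 379.15 K
1/Tg = 0.65/304.15 + 0.35/379.15
Tg = 326.8 K


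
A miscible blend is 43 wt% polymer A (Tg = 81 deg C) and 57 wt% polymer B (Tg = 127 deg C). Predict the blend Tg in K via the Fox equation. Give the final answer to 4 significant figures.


1/Tg = w1/Tg1 + w2/Tg2 (in Kelvin)
Tg1 = 354.15 K, Tg2 = 400.15 K
1/Tg = 0.43/354.15 + 0.57/400.15
Tg = 379 K


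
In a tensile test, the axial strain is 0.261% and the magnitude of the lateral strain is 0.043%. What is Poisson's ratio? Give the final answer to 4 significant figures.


nu = -epsilon_lat / epsilon_axial
Lateral strain is contraction (negative), so using magnitudes:
nu = 0.043 / 0.261
nu = 0.1648


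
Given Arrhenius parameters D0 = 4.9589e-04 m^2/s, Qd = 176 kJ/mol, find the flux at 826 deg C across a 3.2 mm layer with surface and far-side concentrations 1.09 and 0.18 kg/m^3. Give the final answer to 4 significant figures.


Step 1: D = D0 * exp(-Qd/(R*T))
T = 826 + 273.15 = 1099.15 K
D = 4.9589e-04 * exp(-176e3 / (8.314 * 1099.15)) = 2.14327e-12 m^2/s
Step 2: J = D * (C1 - C2) / dx
J = 2.14327e-12 * (1.09 - 0.18) / 3.2e-03
J = 6.095e-10 kg/(m^2*s)


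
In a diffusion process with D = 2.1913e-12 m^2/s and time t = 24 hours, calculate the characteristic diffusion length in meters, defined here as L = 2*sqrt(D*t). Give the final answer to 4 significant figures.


t = 24 hr = 86400 s
Diffusion length = 2*sqrt(D*t)
= 2*sqrt(2.1913e-12 * 86400)
= 8.702e-04 m


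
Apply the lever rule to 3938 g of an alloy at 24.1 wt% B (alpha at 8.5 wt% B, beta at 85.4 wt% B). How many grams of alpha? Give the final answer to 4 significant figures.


f_alpha = (C_beta - C0) / (C_beta - C_alpha)
f_alpha = (85.4 - 24.1) / (85.4 - 8.5) = 0.797139
m_alpha = f_alpha * m_total = 0.797139 * 3938 = 3139 g


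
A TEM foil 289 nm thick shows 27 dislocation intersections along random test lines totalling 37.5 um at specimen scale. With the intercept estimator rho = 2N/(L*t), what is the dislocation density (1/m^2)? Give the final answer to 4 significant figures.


rho = 2N / (L * t)
L = 37.5 um = 3.75e-05 m, t = 289 nm = 2.89e-07 m
rho = 2 * 27 / (3.75e-05 * 2.89e-07)
rho = 4.983e+12 1/m^2


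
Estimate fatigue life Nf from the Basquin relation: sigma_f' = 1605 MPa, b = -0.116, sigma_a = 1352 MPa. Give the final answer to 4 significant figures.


sigma_a = sigma_f' * (2*Nf)^b
2*Nf = (sigma_a / sigma_f')^(1/b)
2*Nf = (1352 / 1605)^(1/-0.116)
2*Nf = 4.3876
Nf = 2.194 cycles


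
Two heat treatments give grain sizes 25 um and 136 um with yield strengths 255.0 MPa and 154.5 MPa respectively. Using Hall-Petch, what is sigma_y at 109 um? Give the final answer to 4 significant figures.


sigma_y = sigma0 + k / sqrt(d)
1/sqrt(d1) = 1/sqrt(2.5e-05) = 200;  1/sqrt(d2) = 85.7493
k = (sigma1 - sigma2) / (1/sqrt(d1) - 1/sqrt(d2)) = (255.0 - 154.5) / (200 - 85.7493) = 0.879644 MPa*m^0.5
sigma0 = sigma1 - k/sqrt(d1) = 255.0 - 0.879644*200 = 79.0711 MPa
sigma_y(d3) = 79.0711 + 0.879644 / sqrt(1.09e-04) = 163.3 MPa


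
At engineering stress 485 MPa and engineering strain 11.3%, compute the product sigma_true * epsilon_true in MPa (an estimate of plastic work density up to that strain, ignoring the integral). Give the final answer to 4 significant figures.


sigma_true = sigma_eng * (1 + epsilon_eng)
sigma_true = 485 * (1 + 0.113) = 539.805 MPa
epsilon_true = ln(1 + epsilon_eng)
epsilon_true = ln(1 + 0.113) = 0.107059
sigma_true * epsilon_true = 539.805 * 0.107059 = 57.79 MPa


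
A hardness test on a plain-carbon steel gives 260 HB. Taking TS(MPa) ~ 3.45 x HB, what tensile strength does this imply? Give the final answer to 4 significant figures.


TS (MPa) = 3.45 * HB
TS = 3.45 * 260
TS = 897 MPa


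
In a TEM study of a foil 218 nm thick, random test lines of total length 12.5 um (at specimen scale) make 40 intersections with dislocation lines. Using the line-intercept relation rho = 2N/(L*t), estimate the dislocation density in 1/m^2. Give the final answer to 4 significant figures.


rho = 2N / (L * t)
L = 12.5 um = 1.25e-05 m, t = 218 nm = 2.18e-07 m
rho = 2 * 40 / (1.25e-05 * 2.18e-07)
rho = 2.936e+13 1/m^2


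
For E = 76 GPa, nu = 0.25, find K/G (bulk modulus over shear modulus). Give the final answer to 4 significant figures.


G = E / (2*(1+nu))
G = 76 / (2*(1+0.25)) = 30.4 GPa
K = E / (3*(1-2*nu))
K = 76 / (3*(1-2*0.25)) = 50.6667 GPa
K/G = 50.6667 / 30.4 = 1.667


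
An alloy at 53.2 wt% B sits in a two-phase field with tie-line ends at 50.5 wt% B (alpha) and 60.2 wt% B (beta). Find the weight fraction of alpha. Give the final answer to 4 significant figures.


f_alpha = (C_beta - C0) / (C_beta - C_alpha)
f_alpha = (60.2 - 53.2) / (60.2 - 50.5)
f_alpha = 0.7216


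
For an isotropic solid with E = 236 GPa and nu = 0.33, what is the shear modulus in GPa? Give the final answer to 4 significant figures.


G = E / (2*(1+nu))
G = 236 / (2*(1+0.33))
G = 88.72 GPa


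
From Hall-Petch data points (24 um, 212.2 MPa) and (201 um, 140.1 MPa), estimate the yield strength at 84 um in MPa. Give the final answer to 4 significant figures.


sigma_y = sigma0 + k / sqrt(d)
1/sqrt(d1) = 1/sqrt(2.4e-05) = 204.124;  1/sqrt(d2) = 70.5346
k = (sigma1 - sigma2) / (1/sqrt(d1) - 1/sqrt(d2)) = (212.2 - 140.1) / (204.124 - 70.5346) = 0.539713 MPa*m^0.5
sigma0 = sigma1 - k/sqrt(d1) = 212.2 - 0.539713*204.124 = 102.032 MPa
sigma_y(d3) = 102.032 + 0.539713 / sqrt(8.4e-05) = 160.9 MPa


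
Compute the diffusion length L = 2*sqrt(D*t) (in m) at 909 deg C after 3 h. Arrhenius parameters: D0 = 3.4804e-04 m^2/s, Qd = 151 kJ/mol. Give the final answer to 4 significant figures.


Step 1: D = D0 * exp(-Qd/(R*T))
T = 1182.15 K
D = 3.4804e-04 * exp(-151e3 / (8.314 * 1182.15)) = 7.40085e-11 m^2/s
Step 2: L = 2*sqrt(D*t)
t = 3 h = 10800 s
L = 2*sqrt(7.40085e-11 * 10800) = 1.788e-03 m


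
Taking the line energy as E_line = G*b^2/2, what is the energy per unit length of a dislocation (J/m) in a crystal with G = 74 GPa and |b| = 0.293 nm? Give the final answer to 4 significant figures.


E = G*b^2/2
b = 0.293 nm = 2.93e-10 m
G = 74 GPa = 7.4e+10 Pa
E = 0.5 * 7.4e+10 * (2.93e-10)^2
E = 3.176e-09 J/m


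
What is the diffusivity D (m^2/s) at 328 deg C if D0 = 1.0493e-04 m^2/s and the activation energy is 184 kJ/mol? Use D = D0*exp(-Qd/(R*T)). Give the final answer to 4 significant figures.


D = D0 * exp(-Qd / (R*T))
T = 601.15 K
D = 1.0493e-04 * exp(-184e3 / (8.314 * 601.15))
D = 1.077e-20 m^2/s


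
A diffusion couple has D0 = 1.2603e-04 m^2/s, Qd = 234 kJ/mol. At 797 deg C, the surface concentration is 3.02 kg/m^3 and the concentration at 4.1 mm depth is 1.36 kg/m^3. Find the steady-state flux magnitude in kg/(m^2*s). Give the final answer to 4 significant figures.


Step 1: D = D0 * exp(-Qd/(R*T))
T = 797 + 273.15 = 1070.15 K
D = 1.2603e-04 * exp(-234e3 / (8.314 * 1070.15)) = 4.76855e-16 m^2/s
Step 2: J = D * (C1 - C2) / dx
J = 4.76855e-16 * (3.02 - 1.36) / 4.1e-03
J = 1.931e-13 kg/(m^2*s)


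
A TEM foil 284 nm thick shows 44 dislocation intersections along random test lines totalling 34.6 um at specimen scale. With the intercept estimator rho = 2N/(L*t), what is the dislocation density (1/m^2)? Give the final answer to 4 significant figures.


rho = 2N / (L * t)
L = 34.6 um = 3.46e-05 m, t = 284 nm = 2.84e-07 m
rho = 2 * 44 / (3.46e-05 * 2.84e-07)
rho = 8.955e+12 1/m^2


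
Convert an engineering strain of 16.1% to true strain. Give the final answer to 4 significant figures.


epsilon_true = ln(1 + epsilon_eng)
epsilon_true = ln(1 + 0.161)
epsilon_true = 0.1493


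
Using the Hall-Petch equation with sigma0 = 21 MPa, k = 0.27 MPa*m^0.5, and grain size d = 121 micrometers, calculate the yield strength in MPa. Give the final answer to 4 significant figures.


sigma_y = sigma0 + k / sqrt(d)
d = 121 um = 1.21e-04 m
sigma_y = 21 + 0.27 / sqrt(1.21e-04)
sigma_y = 45.55 MPa


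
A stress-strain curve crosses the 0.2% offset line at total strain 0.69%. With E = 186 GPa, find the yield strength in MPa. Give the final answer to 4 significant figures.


Offset strain = 0.002
Elastic strain at yield = total_strain - offset = 6.9e-03 - 0.002 = 4.9e-03
sigma_y = E * elastic_strain = 186000 * 4.9e-03
sigma_y = 911.4 MPa


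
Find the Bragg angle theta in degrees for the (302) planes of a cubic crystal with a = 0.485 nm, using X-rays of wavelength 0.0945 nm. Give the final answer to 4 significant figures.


d = a / sqrt(h^2+k^2+l^2)
d = 0.485 / sqrt(13) = 0.134515 nm
lambda = 2*d*sin(theta)  =>  sin(theta) = lambda / (2*d)
sin(theta) = 0.0945 / (2 * 0.134515) = 0.351262
theta = 20.56 deg


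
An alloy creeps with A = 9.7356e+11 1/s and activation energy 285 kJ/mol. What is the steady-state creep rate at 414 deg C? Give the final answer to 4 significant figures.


rate = A * exp(-Q / (R*T))
T = 414 + 273.15 = 687.15 K
rate = 9.7356e+11 * exp(-285e3 / (8.314 * 687.15))
rate = 2.103e-10 1/s


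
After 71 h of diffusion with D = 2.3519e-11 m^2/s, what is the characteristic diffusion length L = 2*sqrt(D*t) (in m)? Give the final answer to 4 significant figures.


t = 71 hr = 255600 s
Diffusion length = 2*sqrt(D*t)
= 2*sqrt(2.3519e-11 * 255600)
= 4.904e-03 m


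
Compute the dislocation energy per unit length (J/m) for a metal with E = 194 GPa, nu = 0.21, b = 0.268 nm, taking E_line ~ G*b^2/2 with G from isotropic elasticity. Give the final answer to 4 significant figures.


Step 1: G = E / (2*(1+nu))
G = 194 / (2*(1+0.21)) = 80.1653 GPa = 8.01653e+10 Pa
Step 2: E_line = G*b^2/2
b = 0.268 nm = 2.68e-10 m
E_line = 0.5 * 8.01653e+10 * (2.68e-10)^2 = 2.879e-09 J/m


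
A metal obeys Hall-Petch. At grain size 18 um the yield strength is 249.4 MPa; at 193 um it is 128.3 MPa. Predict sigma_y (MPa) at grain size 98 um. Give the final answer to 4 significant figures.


sigma_y = sigma0 + k / sqrt(d)
1/sqrt(d1) = 1/sqrt(1.8e-05) = 235.702;  1/sqrt(d2) = 71.9816
k = (sigma1 - sigma2) / (1/sqrt(d1) - 1/sqrt(d2)) = (249.4 - 128.3) / (235.702 - 71.9816) = 0.739674 MPa*m^0.5
sigma0 = sigma1 - k/sqrt(d1) = 249.4 - 0.739674*235.702 = 75.0571 MPa
sigma_y(d3) = 75.0571 + 0.739674 / sqrt(9.8e-05) = 149.8 MPa


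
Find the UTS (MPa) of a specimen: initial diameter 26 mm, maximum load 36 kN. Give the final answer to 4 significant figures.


A0 = pi*(d/2)^2 = pi*(26/2)^2 = 530.929 mm^2
UTS = F_max / A0 = 36*1000 / 530.929
UTS = 67.81 MPa


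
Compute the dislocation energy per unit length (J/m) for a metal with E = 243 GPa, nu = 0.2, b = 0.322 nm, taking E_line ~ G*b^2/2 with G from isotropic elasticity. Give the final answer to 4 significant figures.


Step 1: G = E / (2*(1+nu))
G = 243 / (2*(1+0.2)) = 101.25 GPa = 1.0125e+11 Pa
Step 2: E_line = G*b^2/2
b = 0.322 nm = 3.22e-10 m
E_line = 0.5 * 1.0125e+11 * (3.22e-10)^2 = 5.249e-09 J/m


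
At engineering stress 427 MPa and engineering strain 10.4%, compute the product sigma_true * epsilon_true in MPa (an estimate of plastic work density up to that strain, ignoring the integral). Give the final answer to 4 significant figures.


sigma_true = sigma_eng * (1 + epsilon_eng)
sigma_true = 427 * (1 + 0.104) = 471.408 MPa
epsilon_true = ln(1 + epsilon_eng)
epsilon_true = ln(1 + 0.104) = 0.0989399
sigma_true * epsilon_true = 471.408 * 0.0989399 = 46.64 MPa


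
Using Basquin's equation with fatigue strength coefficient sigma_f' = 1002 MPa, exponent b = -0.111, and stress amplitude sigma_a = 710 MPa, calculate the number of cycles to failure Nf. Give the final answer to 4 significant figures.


sigma_a = sigma_f' * (2*Nf)^b
2*Nf = (sigma_a / sigma_f')^(1/b)
2*Nf = (710 / 1002)^(1/-0.111)
2*Nf = 22.2757
Nf = 11.14 cycles


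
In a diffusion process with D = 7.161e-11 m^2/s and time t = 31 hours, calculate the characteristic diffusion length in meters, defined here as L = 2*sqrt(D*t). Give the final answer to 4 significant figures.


t = 31 hr = 111600 s
Diffusion length = 2*sqrt(D*t)
= 2*sqrt(7.161e-11 * 111600)
= 5.654e-03 m


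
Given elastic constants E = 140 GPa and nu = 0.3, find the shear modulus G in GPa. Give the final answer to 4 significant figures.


G = E / (2*(1+nu))
G = 140 / (2*(1+0.3))
G = 53.85 GPa


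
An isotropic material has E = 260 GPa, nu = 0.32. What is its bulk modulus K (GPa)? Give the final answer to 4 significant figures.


K = E / (3*(1-2*nu))
K = 260 / (3*(1-2*0.32))
K = 240.7 GPa


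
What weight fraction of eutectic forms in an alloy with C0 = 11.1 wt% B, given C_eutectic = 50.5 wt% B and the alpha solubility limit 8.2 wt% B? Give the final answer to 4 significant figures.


f_primary = (C_e - C0) / (C_e - C_alpha_max)
f_primary = (50.5 - 11.1) / (50.5 - 8.2)
f_primary = 0.931442
f_eutectic = 1 - 0.931442 = 0.06856


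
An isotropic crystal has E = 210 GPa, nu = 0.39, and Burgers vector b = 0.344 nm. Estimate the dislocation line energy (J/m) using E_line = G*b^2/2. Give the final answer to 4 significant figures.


Step 1: G = E / (2*(1+nu))
G = 210 / (2*(1+0.39)) = 75.5396 GPa = 7.55396e+10 Pa
Step 2: E_line = G*b^2/2
b = 0.344 nm = 3.44e-10 m
E_line = 0.5 * 7.55396e+10 * (3.44e-10)^2 = 4.47e-09 J/m


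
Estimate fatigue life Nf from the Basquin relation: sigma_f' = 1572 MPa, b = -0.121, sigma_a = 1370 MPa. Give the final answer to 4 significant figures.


sigma_a = sigma_f' * (2*Nf)^b
2*Nf = (sigma_a / sigma_f')^(1/b)
2*Nf = (1370 / 1572)^(1/-0.121)
2*Nf = 3.1164
Nf = 1.558 cycles


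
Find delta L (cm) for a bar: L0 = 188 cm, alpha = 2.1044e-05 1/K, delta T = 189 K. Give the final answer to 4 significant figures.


dL = L0 * alpha * dT
dL = 188 * 2.1044e-05 * 189
dL = 0.7477 cm


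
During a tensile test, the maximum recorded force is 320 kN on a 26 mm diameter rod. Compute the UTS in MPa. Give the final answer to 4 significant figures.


A0 = pi*(d/2)^2 = pi*(26/2)^2 = 530.929 mm^2
UTS = F_max / A0 = 320*1000 / 530.929
UTS = 602.7 MPa


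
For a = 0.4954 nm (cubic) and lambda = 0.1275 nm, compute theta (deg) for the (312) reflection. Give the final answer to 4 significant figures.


d = a / sqrt(h^2+k^2+l^2)
d = 0.4954 / sqrt(14) = 0.132401 nm
lambda = 2*d*sin(theta)  =>  sin(theta) = lambda / (2*d)
sin(theta) = 0.1275 / (2 * 0.132401) = 0.481491
theta = 28.78 deg


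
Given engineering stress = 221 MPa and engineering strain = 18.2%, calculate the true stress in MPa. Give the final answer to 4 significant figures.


sigma_true = sigma_eng * (1 + epsilon_eng)
sigma_true = 221 * (1 + 0.182)
sigma_true = 261.2 MPa


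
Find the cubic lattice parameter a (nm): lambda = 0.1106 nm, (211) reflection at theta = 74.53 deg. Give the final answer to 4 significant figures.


d = lambda / (2*sin(theta))
d = 0.1106 / (2*sin(74.53 deg))
d = 0.0573788 nm
a = d * sqrt(h^2+k^2+l^2) = 0.0573788 * sqrt(6)
a = 0.1405 nm


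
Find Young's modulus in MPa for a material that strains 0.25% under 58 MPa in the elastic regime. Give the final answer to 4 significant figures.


E = sigma / epsilon
epsilon = 0.25% = 2.5e-03
E = 58 / 2.5e-03
E = 23200 MPa


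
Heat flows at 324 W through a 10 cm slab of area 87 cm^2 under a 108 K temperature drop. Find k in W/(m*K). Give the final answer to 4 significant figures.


k = Q*L / (A*dT)
L = 0.1 m, A = 8.7e-03 m^2
k = 324 * 0.1 / (8.7e-03 * 108)
k = 34.48 W/(m*K)


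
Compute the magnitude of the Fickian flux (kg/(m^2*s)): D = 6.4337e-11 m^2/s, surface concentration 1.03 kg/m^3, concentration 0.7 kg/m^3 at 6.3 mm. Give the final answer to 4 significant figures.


J = -D * (dC/dx) = D * (C1 - C2) / dx
J = 6.4337e-11 * (1.03 - 0.7) / 6.3e-03
J = 3.37e-09 kg/(m^2*s)


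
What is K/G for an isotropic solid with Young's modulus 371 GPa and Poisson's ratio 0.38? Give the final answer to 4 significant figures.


G = E / (2*(1+nu))
G = 371 / (2*(1+0.38)) = 134.42 GPa
K = E / (3*(1-2*nu))
K = 371 / (3*(1-2*0.38)) = 515.278 GPa
K/G = 515.278 / 134.42 = 3.833


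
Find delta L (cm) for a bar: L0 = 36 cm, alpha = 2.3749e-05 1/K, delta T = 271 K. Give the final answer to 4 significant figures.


dL = L0 * alpha * dT
dL = 36 * 2.3749e-05 * 271
dL = 0.2317 cm


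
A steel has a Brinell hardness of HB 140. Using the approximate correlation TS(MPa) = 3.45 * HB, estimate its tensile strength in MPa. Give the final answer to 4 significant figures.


TS (MPa) = 3.45 * HB
TS = 3.45 * 140
TS = 483 MPa


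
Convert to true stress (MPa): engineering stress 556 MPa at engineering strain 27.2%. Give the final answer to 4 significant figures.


sigma_true = sigma_eng * (1 + epsilon_eng)
sigma_true = 556 * (1 + 0.272)
sigma_true = 707.2 MPa


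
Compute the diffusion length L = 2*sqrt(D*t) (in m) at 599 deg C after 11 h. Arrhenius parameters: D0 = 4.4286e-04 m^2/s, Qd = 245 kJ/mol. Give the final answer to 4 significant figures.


Step 1: D = D0 * exp(-Qd/(R*T))
T = 872.15 K
D = 4.4286e-04 * exp(-245e3 / (8.314 * 872.15)) = 9.38088e-19 m^2/s
Step 2: L = 2*sqrt(D*t)
t = 11 h = 39600 s
L = 2*sqrt(9.38088e-19 * 39600) = 3.855e-07 m


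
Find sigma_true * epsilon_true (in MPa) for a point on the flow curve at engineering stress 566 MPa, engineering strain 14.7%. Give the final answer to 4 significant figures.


sigma_true = sigma_eng * (1 + epsilon_eng)
sigma_true = 566 * (1 + 0.147) = 649.202 MPa
epsilon_true = ln(1 + epsilon_eng)
epsilon_true = ln(1 + 0.147) = 0.13715
sigma_true * epsilon_true = 649.202 * 0.13715 = 89.04 MPa


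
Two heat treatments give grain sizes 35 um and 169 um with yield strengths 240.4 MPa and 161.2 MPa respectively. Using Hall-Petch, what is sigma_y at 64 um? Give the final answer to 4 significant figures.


sigma_y = sigma0 + k / sqrt(d)
1/sqrt(d1) = 1/sqrt(3.5e-05) = 169.031;  1/sqrt(d2) = 76.9231
k = (sigma1 - sigma2) / (1/sqrt(d1) - 1/sqrt(d2)) = (240.4 - 161.2) / (169.031 - 76.9231) = 0.859862 MPa*m^0.5
sigma0 = sigma1 - k/sqrt(d1) = 240.4 - 0.859862*169.031 = 95.0567 MPa
sigma_y(d3) = 95.0567 + 0.859862 / sqrt(6.4e-05) = 202.5 MPa


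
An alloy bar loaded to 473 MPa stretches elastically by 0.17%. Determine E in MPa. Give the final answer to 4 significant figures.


E = sigma / epsilon
epsilon = 0.17% = 1.7e-03
E = 473 / 1.7e-03
E = 278200 MPa


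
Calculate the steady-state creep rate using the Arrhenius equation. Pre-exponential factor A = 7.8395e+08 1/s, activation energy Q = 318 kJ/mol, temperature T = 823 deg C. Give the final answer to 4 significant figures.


rate = A * exp(-Q / (R*T))
T = 823 + 273.15 = 1096.15 K
rate = 7.8395e+08 * exp(-318e3 / (8.314 * 1096.15))
rate = 5.497e-07 1/s


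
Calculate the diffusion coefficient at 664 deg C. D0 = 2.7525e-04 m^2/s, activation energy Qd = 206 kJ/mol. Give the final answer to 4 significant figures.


D = D0 * exp(-Qd / (R*T))
T = 937.15 K
D = 2.7525e-04 * exp(-206e3 / (8.314 * 937.15))
D = 9.064e-16 m^2/s


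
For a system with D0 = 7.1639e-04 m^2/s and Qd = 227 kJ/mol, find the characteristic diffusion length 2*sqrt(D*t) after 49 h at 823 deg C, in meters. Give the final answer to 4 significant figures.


Step 1: D = D0 * exp(-Qd/(R*T))
T = 1096.15 K
D = 7.1639e-04 * exp(-227e3 / (8.314 * 1096.15)) = 1.09036e-14 m^2/s
Step 2: L = 2*sqrt(D*t)
t = 49 h = 176400 s
L = 2*sqrt(1.09036e-14 * 176400) = 8.771e-05 m


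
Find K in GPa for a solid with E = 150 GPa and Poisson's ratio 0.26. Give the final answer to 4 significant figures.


K = E / (3*(1-2*nu))
K = 150 / (3*(1-2*0.26))
K = 104.2 GPa


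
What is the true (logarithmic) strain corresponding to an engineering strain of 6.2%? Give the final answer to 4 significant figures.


epsilon_true = ln(1 + epsilon_eng)
epsilon_true = ln(1 + 0.062)
epsilon_true = 0.06015


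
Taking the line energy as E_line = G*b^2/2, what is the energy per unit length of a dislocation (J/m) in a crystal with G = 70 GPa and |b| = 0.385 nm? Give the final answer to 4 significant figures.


E = G*b^2/2
b = 0.385 nm = 3.85e-10 m
G = 70 GPa = 7e+10 Pa
E = 0.5 * 7e+10 * (3.85e-10)^2
E = 5.188e-09 J/m


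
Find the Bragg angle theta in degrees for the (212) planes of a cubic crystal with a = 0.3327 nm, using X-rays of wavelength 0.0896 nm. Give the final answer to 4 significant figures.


d = a / sqrt(h^2+k^2+l^2)
d = 0.3327 / sqrt(9) = 0.1109 nm
lambda = 2*d*sin(theta)  =>  sin(theta) = lambda / (2*d)
sin(theta) = 0.0896 / (2 * 0.1109) = 0.403968
theta = 23.83 deg


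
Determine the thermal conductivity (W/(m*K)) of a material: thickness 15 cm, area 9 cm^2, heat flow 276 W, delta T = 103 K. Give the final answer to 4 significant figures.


k = Q*L / (A*dT)
L = 0.15 m, A = 9e-04 m^2
k = 276 * 0.15 / (9e-04 * 103)
k = 446.6 W/(m*K)


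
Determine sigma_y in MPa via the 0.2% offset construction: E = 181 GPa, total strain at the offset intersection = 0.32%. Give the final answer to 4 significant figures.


Offset strain = 0.002
Elastic strain at yield = total_strain - offset = 3.2e-03 - 0.002 = 1.2e-03
sigma_y = E * elastic_strain = 181000 * 1.2e-03
sigma_y = 217.2 MPa


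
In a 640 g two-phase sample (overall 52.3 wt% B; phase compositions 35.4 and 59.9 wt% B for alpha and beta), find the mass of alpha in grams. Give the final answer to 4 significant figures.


f_alpha = (C_beta - C0) / (C_beta - C_alpha)
f_alpha = (59.9 - 52.3) / (59.9 - 35.4) = 0.310204
m_alpha = f_alpha * m_total = 0.310204 * 640 = 198.5 g


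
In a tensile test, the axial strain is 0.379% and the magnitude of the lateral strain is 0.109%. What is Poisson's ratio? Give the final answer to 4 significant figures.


nu = -epsilon_lat / epsilon_axial
Lateral strain is contraction (negative), so using magnitudes:
nu = 0.109 / 0.379
nu = 0.2876


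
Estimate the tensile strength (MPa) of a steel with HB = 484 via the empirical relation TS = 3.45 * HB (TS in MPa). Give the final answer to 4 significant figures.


TS (MPa) = 3.45 * HB
TS = 3.45 * 484
TS = 1670 MPa


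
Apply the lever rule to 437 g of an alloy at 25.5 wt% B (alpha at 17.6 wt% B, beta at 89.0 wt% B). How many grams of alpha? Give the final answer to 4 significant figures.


f_alpha = (C_beta - C0) / (C_beta - C_alpha)
f_alpha = (89.0 - 25.5) / (89.0 - 17.6) = 0.889356
m_alpha = f_alpha * m_total = 0.889356 * 437 = 388.6 g


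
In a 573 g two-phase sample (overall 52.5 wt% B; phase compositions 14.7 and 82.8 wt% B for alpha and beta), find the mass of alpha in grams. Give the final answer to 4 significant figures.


f_alpha = (C_beta - C0) / (C_beta - C_alpha)
f_alpha = (82.8 - 52.5) / (82.8 - 14.7) = 0.444934
m_alpha = f_alpha * m_total = 0.444934 * 573 = 254.9 g


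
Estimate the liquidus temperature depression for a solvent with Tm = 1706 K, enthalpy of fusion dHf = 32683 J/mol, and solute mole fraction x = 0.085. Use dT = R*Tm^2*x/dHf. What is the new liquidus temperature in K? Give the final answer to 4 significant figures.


dT = R*Tm^2*x / dHf
dT = 8.314 * 1706^2 * 0.085 / 32683
dT = 62.9311 K
T_new = 1706 - 62.9311 = 1643 K


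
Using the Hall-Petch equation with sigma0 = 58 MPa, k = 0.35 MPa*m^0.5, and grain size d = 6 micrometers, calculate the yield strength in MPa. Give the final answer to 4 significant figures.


sigma_y = sigma0 + k / sqrt(d)
d = 6 um = 6e-06 m
sigma_y = 58 + 0.35 / sqrt(6e-06)
sigma_y = 200.9 MPa


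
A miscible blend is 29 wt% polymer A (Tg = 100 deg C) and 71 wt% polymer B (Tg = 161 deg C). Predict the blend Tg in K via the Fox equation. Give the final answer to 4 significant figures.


1/Tg = w1/Tg1 + w2/Tg2 (in Kelvin)
Tg1 = 373.15 K, Tg2 = 434.15 K
1/Tg = 0.29/373.15 + 0.71/434.15
Tg = 414.5 K


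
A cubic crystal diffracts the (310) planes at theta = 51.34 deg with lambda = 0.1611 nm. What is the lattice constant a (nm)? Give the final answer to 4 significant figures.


d = lambda / (2*sin(theta))
d = 0.1611 / (2*sin(51.34 deg))
d = 0.103155 nm
a = d * sqrt(h^2+k^2+l^2) = 0.103155 * sqrt(10)
a = 0.3262 nm


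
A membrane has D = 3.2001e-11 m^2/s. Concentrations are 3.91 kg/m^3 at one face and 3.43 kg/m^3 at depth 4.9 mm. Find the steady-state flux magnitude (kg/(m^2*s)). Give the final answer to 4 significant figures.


J = -D * (dC/dx) = D * (C1 - C2) / dx
J = 3.2001e-11 * (3.91 - 3.43) / 4.9e-03
J = 3.135e-09 kg/(m^2*s)


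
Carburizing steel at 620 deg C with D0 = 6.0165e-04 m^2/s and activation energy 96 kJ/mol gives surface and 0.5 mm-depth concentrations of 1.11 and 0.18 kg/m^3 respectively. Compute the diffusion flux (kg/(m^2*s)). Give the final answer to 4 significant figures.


Step 1: D = D0 * exp(-Qd/(R*T))
T = 620 + 273.15 = 893.15 K
D = 6.0165e-04 * exp(-96e3 / (8.314 * 893.15)) = 1.46122e-09 m^2/s
Step 2: J = D * (C1 - C2) / dx
J = 1.46122e-09 * (1.11 - 0.18) / 5e-04
J = 2.718e-06 kg/(m^2*s)


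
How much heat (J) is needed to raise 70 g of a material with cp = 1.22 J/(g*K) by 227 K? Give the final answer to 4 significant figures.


Q = m * cp * dT
Q = 70 * 1.22 * 227
Q = 19390 J


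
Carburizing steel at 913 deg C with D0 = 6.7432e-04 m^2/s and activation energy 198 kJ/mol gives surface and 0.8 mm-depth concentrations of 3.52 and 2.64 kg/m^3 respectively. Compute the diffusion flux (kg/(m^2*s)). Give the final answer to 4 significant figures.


Step 1: D = D0 * exp(-Qd/(R*T))
T = 913 + 273.15 = 1186.15 K
D = 6.7432e-04 * exp(-198e3 / (8.314 * 1186.15)) = 1.28588e-12 m^2/s
Step 2: J = D * (C1 - C2) / dx
J = 1.28588e-12 * (3.52 - 2.64) / 8e-04
J = 1.414e-09 kg/(m^2*s)


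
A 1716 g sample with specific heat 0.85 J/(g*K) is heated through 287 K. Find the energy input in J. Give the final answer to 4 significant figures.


Q = m * cp * dT
Q = 1716 * 0.85 * 287
Q = 418600 J


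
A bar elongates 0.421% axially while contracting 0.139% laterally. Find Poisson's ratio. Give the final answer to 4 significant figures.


nu = -epsilon_lat / epsilon_axial
Lateral strain is contraction (negative), so using magnitudes:
nu = 0.139 / 0.421
nu = 0.3302


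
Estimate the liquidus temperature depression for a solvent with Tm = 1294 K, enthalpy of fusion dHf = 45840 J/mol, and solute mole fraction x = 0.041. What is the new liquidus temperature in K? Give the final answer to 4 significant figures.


dT = R*Tm^2*x / dHf
dT = 8.314 * 1294^2 * 0.041 / 45840
dT = 12.4514 K
T_new = 1294 - 12.4514 = 1282 K


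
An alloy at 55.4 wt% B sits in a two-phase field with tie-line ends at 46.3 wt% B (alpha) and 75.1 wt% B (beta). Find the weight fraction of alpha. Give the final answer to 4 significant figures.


f_alpha = (C_beta - C0) / (C_beta - C_alpha)
f_alpha = (75.1 - 55.4) / (75.1 - 46.3)
f_alpha = 0.684


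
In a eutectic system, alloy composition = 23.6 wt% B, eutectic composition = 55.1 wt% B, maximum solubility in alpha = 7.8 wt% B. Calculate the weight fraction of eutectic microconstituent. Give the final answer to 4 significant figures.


f_primary = (C_e - C0) / (C_e - C_alpha_max)
f_primary = (55.1 - 23.6) / (55.1 - 7.8)
f_primary = 0.665962
f_eutectic = 1 - 0.665962 = 0.334


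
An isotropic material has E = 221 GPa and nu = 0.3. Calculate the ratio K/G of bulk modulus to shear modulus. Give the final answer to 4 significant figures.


G = E / (2*(1+nu))
G = 221 / (2*(1+0.3)) = 85 GPa
K = E / (3*(1-2*nu))
K = 221 / (3*(1-2*0.3)) = 184.167 GPa
K/G = 184.167 / 85 = 2.167
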